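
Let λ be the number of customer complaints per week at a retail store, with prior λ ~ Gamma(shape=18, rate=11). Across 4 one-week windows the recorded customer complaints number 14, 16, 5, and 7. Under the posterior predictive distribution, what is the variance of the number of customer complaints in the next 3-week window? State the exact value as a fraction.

Total count: 14 + 16 + 5 + 7 = 42.
Total exposure: 4 weeks.
Posterior: α' = 18 + 42 = 60, β' = 11 + 4 = 15.
The posterior predictive for a window of length T is Negative Binomial with variance T·α'·(β'+T)/β'² = 3·60·18/225 = 72/5.

72/5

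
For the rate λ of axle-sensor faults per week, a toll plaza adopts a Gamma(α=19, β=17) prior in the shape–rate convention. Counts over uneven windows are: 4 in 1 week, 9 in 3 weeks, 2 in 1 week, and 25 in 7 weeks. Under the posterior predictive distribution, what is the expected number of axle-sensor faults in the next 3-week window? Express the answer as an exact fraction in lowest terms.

Total count: 4 + 9 + 2 + 25 = 40.
Total exposure: 1 + 3 + 1 + 7 = 12 weeks.
The Gamma prior is conjugate for the Poisson rate, so λ | data ~ Gamma(19+40, 17+12) = Gamma(59, 29).
Predictive mean over a 3-week window = T·E[λ|data] = 3·59/29 = 177/29.

177/29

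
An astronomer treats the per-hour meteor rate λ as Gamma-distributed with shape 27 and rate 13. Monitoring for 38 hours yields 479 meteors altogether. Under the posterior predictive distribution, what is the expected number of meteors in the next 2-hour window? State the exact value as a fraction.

Total count 479 over total exposure 38 hours.
Posterior: α' = 27 + 479 = 506, β' = 13 + 38 = 51.
Predictive mean over a 2-hour window = T·E[λ|data] = 2·506/51 = 1012/51.

1012/51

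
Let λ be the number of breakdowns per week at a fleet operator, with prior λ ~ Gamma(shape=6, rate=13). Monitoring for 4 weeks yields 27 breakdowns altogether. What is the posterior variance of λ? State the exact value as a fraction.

Total count 27 over total exposure 4 weeks.
By Gamma–Poisson conjugacy, the posterior is Gamma(α + Σx, β + Σt) = Gamma(6 + 27, 13 + 4) = Gamma(33, 17).
Posterior variance = α'/β'² = 33/289.

33/289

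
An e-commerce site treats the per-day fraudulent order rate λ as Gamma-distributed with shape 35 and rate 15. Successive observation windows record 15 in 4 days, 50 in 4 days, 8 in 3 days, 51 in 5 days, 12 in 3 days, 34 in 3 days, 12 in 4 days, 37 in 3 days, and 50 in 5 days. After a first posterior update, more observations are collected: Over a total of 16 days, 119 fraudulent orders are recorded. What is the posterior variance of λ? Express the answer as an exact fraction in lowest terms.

423/4225

Total count: 15 + 50 + 8 + 51 + 12 + 34 + 12 + 37 + 50 = 269.
Total exposure: 4 + 4 + 3 + 5 + 3 + 3 + 4 + 3 + 5 = 34 days.
After the first batch: Gamma(35 + 269, 15 + 34) = Gamma(304, 49).
Total count 119 over total exposure 16 days.
After the second batch: Gamma(304 + 119, 49 + 16) = Gamma(423, 65).
Posterior variance = α'/β'² = 423/4225.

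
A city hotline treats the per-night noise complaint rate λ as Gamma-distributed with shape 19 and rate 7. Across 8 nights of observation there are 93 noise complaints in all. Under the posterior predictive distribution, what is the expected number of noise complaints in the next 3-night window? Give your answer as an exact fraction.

112/5

Total count 93 over total exposure 8 nights.
Conjugate update: add total count to the shape and total exposure to the rate, giving Gamma(112, 15).
Predictive mean over a 3-night window = T·E[λ|data] = 3·112/15 = 112/5.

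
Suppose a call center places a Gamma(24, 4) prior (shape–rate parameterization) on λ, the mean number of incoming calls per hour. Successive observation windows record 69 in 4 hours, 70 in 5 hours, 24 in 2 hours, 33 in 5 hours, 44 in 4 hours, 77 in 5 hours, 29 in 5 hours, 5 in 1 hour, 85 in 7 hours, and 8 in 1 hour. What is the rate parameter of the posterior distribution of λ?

43

Total count: 69 + 70 + 24 + 33 + 44 + 77 + 29 + 5 + 85 + 8 = 444.
Total exposure: 4 + 5 + 2 + 5 + 4 + 5 + 5 + 1 + 7 + 1 = 39 hours.
By Gamma–Poisson conjugacy, the posterior is Gamma(α + Σx, β + Σt) = Gamma(24 + 444, 4 + 39) = Gamma(468, 43).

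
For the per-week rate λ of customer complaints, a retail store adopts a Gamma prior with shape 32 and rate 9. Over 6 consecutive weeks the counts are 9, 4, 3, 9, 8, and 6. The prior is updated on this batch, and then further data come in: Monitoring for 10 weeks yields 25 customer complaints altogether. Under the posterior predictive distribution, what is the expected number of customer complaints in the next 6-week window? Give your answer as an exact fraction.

Total count: 9 + 4 + 3 + 9 + 8 + 6 = 39.
Total exposure: 6 weeks.
After the first batch: Gamma(32 + 39, 9 + 6) = Gamma(71, 15).
Total count 25 over total exposure 10 weeks.
After the second batch: Gamma(71 + 25, 15 + 10) = Gamma(96, 25).
Predictive mean over a 6-week window = T·E[λ|data] = 6·96/25 = 576/25.

576/25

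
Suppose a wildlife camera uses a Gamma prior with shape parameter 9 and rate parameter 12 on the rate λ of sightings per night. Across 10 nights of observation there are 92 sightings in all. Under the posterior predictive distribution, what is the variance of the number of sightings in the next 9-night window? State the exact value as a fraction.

28179/484

Total count 92 over total exposure 10 nights.
Conjugate update: add total count to the shape and total exposure to the rate, giving Gamma(101, 22).
The posterior predictive for a window of length T is Negative Binomial with variance T·α'·(β'+T)/β'² = 9·101·31/484 = 28179/484.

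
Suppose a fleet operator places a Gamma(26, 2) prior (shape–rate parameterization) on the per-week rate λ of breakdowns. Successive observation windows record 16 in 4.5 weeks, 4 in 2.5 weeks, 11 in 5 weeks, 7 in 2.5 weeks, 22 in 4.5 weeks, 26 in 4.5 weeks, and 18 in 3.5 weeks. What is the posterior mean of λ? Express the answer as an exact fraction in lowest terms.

Total count: 16 + 4 + 11 + 7 + 22 + 26 + 18 = 104.
Total exposure: 4.5 + 2.5 + 5 + 2.5 + 4.5 + 4.5 + 3.5 = 27 weeks.
Conjugate update: add total count to the shape and total exposure to the rate, giving Gamma(130, 29).
Posterior mean = α'/β' = 130/29.

130/29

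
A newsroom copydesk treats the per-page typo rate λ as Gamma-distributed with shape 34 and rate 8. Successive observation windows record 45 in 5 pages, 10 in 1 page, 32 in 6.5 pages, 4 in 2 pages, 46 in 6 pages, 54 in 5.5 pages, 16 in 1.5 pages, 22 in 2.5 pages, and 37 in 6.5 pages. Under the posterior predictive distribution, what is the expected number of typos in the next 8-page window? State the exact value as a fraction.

4800/89

Total count: 45 + 10 + 32 + 4 + 46 + 54 + 16 + 22 + 37 = 266.
Total exposure: 5 + 1 + 6.5 + 2 + 6 + 5.5 + 1.5 + 2.5 + 6.5 = 36.5 pages.
Conjugate update: add total count to the shape and total exposure to the rate, giving Gamma(300, 89/2).
Predictive mean over an 8-page window = T·E[λ|data] = 8·300/(89/2) = 4800/89.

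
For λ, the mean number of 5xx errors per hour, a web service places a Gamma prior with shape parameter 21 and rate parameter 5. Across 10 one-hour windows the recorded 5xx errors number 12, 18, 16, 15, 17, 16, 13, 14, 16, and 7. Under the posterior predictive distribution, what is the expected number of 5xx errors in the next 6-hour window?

66

Total count: 12 + 18 + 16 + 15 + 17 + 16 + 13 + 14 + 16 + 7 = 144.
Total exposure: 10 hours.
Posterior: α' = 21 + 144 = 165, β' = 5 + 10 = 15.
Predictive mean over a 6-hour window = T·E[λ|data] = 6·165/15 = 66.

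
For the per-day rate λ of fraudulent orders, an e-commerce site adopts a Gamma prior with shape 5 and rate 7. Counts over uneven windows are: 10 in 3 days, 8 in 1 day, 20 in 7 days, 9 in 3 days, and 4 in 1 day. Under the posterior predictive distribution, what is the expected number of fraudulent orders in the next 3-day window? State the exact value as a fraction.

84/11

Total count: 10 + 8 + 20 + 9 + 4 = 51.
Total exposure: 3 + 1 + 7 + 3 + 1 = 15 days.
Conjugate update: add total count to the shape and total exposure to the rate, giving Gamma(56, 22).
Predictive mean over a 3-day window = T·E[λ|data] = 3·56/22 = 84/11.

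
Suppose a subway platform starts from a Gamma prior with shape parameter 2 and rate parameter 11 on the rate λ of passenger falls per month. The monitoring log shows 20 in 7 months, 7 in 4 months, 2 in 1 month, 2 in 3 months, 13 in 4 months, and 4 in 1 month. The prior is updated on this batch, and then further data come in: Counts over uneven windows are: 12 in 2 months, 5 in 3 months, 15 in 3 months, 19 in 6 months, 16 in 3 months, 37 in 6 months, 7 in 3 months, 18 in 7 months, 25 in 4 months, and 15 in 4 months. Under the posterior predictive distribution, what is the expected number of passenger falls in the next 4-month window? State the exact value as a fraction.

Total count: 20 + 7 + 2 + 2 + 13 + 4 = 48.
Total exposure: 7 + 4 + 1 + 3 + 4 + 1 = 20 months.
After the first batch: Gamma(2 + 48, 11 + 20) = Gamma(50, 31).
Total count: 12 + 5 + 15 + 19 + 16 + 37 + 7 + 18 + 25 + 15 = 169.
Total exposure: 2 + 3 + 3 + 6 + 3 + 6 + 3 + 7 + 4 + 4 = 41 months.
After the second batch: Gamma(50 + 169, 31 + 41) = Gamma(219, 72).
Predictive mean over a 4-month window = T·E[λ|data] = 4·219/72 = 73/6.

73/6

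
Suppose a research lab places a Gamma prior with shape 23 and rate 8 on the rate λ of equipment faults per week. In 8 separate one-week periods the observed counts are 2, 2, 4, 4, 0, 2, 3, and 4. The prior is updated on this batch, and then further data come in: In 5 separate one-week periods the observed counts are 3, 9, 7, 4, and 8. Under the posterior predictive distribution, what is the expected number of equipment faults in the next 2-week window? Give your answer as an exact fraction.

50/7

Total count: 2 + 2 + 4 + 4 + 0 + 2 + 3 + 4 = 21.
Total exposure: 8 weeks.
After the first batch: Gamma(23 + 21, 8 + 8) = Gamma(44, 16).
Total count: 3 + 9 + 7 + 4 + 8 = 31.
Total exposure: 5 weeks.
After the second batch: Gamma(44 + 31, 16 + 5) = Gamma(75, 21).
Predictive mean over a 2-week window = T·E[λ|data] = 2·75/21 = 50/7.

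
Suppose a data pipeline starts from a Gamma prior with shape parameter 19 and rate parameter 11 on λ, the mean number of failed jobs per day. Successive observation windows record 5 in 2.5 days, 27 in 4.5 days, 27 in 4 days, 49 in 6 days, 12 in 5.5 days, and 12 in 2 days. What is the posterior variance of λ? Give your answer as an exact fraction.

Total count: 5 + 27 + 27 + 49 + 12 + 12 = 132.
Total exposure: 2.5 + 4.5 + 4 + 6 + 5.5 + 2 = 24.5 days.
Posterior: α' = 19 + 132 = 151, β' = 11 + 24.5 = 71/2.
Posterior variance = α'/β'² = 151/(5041/4) = 604/5041.

604/5041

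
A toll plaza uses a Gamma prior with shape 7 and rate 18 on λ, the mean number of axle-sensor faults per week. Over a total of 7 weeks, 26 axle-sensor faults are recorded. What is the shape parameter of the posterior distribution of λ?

Total count 26 over total exposure 7 weeks.
Gamma(α, β) with Poisson data over total exposure Σt gives posterior Gamma(α+Σx, β+Σt) = Gamma(33, 25).

33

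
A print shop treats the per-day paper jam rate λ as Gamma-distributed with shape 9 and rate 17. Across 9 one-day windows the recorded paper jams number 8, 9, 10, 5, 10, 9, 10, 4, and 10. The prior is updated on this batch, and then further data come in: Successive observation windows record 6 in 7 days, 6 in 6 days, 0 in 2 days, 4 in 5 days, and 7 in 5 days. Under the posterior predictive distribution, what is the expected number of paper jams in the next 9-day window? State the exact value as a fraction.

Total count: 8 + 9 + 10 + 5 + 10 + 9 + 10 + 4 + 10 = 75.
Total exposure: 9 days.
After the first batch: Gamma(9 + 75, 17 + 9) = Gamma(84, 26).
Total count: 6 + 6 + 0 + 4 + 7 = 23.
Total exposure: 7 + 6 + 2 + 5 + 5 = 25 days.
After the second batch: Gamma(84 + 23, 26 + 25) = Gamma(107, 51).
Predictive mean over a 9-day window = T·E[λ|data] = 9·107/51 = 321/17.

321/17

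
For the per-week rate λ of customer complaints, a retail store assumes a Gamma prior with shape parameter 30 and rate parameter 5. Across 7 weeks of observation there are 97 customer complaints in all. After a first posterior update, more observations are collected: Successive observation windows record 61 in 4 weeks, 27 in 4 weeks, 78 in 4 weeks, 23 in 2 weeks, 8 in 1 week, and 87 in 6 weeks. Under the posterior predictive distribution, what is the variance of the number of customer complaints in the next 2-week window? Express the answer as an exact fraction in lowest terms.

9590/363

Total count 97 over total exposure 7 weeks.
After the first batch: Gamma(30 + 97, 5 + 7) = Gamma(127, 12).
Total count: 61 + 27 + 78 + 23 + 8 + 87 = 284.
Total exposure: 4 + 4 + 4 + 2 + 1 + 6 = 21 weeks.
After the second batch: Gamma(127 + 284, 12 + 21) = Gamma(411, 33).
The posterior predictive for a window of length T is Negative Binomial with variance T·α'·(β'+T)/β'² = 2·411·35/1089 = 9590/363.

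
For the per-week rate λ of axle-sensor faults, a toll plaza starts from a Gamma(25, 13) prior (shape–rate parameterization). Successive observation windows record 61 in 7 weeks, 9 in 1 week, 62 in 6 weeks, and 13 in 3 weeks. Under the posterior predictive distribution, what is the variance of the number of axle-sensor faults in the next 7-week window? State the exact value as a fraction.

Total count: 61 + 9 + 62 + 13 = 145.
Total exposure: 7 + 1 + 6 + 3 = 17 weeks.
Posterior: α' = 25 + 145 = 170, β' = 13 + 17 = 30.
The posterior predictive for a window of length T is Negative Binomial with variance T·α'·(β'+T)/β'² = 7·170·37/900 = 4403/90.

4403/90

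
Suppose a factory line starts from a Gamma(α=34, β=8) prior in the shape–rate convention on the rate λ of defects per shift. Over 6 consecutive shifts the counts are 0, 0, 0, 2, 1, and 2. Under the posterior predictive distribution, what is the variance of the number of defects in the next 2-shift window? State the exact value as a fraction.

312/49

Total count: 0 + 0 + 0 + 2 + 1 + 2 = 5.
Total exposure: 6 shifts.
Conjugate update: add total count to the shape and total exposure to the rate, giving Gamma(39, 14).
The posterior predictive for a window of length T is Negative Binomial with variance T·α'·(β'+T)/β'² = 2·39·16/196 = 312/49.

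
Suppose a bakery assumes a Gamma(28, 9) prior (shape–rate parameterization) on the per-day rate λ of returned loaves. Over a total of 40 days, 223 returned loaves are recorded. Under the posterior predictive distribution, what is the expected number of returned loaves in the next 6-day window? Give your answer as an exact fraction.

1506/49

Total count 223 over total exposure 40 days.
By Gamma–Poisson conjugacy, the posterior is Gamma(α + Σx, β + Σt) = Gamma(28 + 223, 9 + 40) = Gamma(251, 49).
Predictive mean over a 6-day window = T·E[λ|data] = 6·251/49 = 1506/49.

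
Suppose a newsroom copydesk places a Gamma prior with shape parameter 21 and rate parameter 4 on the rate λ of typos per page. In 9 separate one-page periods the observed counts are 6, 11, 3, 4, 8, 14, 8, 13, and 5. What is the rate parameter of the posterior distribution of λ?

13

Total count: 6 + 11 + 3 + 4 + 8 + 14 + 8 + 13 + 5 = 72.
Total exposure: 9 pages.
The Gamma prior is conjugate for the Poisson rate, so λ | data ~ Gamma(21+72, 4+9) = Gamma(93, 13).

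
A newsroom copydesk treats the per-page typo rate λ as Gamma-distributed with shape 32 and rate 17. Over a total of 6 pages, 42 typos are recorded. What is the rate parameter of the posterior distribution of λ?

Total count 42 over total exposure 6 pages.
The Gamma prior is conjugate for the Poisson rate, so λ | data ~ Gamma(32+42, 17+6) = Gamma(74, 23).

23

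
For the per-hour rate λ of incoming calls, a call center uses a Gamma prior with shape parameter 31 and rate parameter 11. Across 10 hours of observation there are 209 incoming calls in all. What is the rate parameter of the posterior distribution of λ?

Total count 209 over total exposure 10 hours.
By Gamma–Poisson conjugacy, the posterior is Gamma(α + Σx, β + Σt) = Gamma(31 + 209, 11 + 10) = Gamma(240, 21).

21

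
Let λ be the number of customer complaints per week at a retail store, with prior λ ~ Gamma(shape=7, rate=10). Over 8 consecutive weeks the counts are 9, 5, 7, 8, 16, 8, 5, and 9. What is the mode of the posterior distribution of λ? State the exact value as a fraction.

Total count: 9 + 5 + 7 + 8 + 16 + 8 + 5 + 9 = 67.
Total exposure: 8 weeks.
Posterior: α' = 7 + 67 = 74, β' = 10 + 8 = 18.
Posterior mode = (α'−1)/β' = 73/18.

73/18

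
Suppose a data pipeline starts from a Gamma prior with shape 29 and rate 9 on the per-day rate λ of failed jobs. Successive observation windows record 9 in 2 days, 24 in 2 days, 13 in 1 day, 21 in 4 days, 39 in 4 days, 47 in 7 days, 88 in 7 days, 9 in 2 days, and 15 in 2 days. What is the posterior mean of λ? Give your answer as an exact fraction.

147/20

Total count: 9 + 24 + 13 + 21 + 39 + 47 + 88 + 9 + 15 = 265.
Total exposure: 2 + 2 + 1 + 4 + 4 + 7 + 7 + 2 + 2 = 31 days.
Posterior: α' = 29 + 265 = 294, β' = 9 + 31 = 40.
Posterior mean = α'/β' = 294/40 = 147/20.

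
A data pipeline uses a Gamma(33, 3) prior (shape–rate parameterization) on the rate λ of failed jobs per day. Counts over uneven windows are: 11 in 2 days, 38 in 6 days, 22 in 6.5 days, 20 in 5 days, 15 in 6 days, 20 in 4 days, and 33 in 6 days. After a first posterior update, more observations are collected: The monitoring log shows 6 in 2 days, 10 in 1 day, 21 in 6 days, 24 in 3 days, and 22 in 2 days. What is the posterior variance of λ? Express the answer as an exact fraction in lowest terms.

Total count: 11 + 38 + 22 + 20 + 15 + 20 + 33 = 159.
Total exposure: 2 + 6 + 6.5 + 5 + 6 + 4 + 6 = 35.5 days.
After the first batch: Gamma(33 + 159, 3 + 35.5) = Gamma(192, 77/2).
Total count: 6 + 10 + 21 + 24 + 22 = 83.
Total exposure: 2 + 1 + 6 + 3 + 2 = 14 days.
After the second batch: Gamma(192 + 83, 77/2 + 14) = Gamma(275, 105/2).
Posterior variance = α'/β'² = 275/(11025/4) = 44/441.

44/441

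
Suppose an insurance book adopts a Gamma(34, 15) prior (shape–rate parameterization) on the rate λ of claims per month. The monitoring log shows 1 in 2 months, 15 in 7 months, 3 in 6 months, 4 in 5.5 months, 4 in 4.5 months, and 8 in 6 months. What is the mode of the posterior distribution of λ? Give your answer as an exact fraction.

34/23

Total count: 1 + 15 + 3 + 4 + 4 + 8 = 35.
Total exposure: 2 + 7 + 6 + 5.5 + 4.5 + 6 = 31 months.
Gamma(α, β) with Poisson data over total exposure Σt gives posterior Gamma(α+Σx, β+Σt) = Gamma(69, 46).
Posterior mode = (α'−1)/β' = 68/46 = 34/23.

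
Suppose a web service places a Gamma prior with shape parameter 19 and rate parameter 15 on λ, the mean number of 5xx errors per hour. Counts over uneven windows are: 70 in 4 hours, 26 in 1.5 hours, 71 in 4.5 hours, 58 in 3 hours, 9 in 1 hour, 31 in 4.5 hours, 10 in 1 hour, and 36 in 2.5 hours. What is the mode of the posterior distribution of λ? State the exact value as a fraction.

329/37

Total count: 70 + 26 + 71 + 58 + 9 + 31 + 10 + 36 = 311.
Total exposure: 4 + 1.5 + 4.5 + 3 + 1 + 4.5 + 1 + 2.5 = 22 hours.
The Gamma prior is conjugate for the Poisson rate, so λ | data ~ Gamma(19+311, 15+22) = Gamma(330, 37).
Posterior mode = (α'−1)/β' = 329/37.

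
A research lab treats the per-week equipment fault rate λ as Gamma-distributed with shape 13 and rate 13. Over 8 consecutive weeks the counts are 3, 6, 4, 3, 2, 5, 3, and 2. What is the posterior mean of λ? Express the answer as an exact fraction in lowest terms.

Total count: 3 + 6 + 4 + 3 + 2 + 5 + 3 + 2 = 28.
Total exposure: 8 weeks.
By Gamma–Poisson conjugacy, the posterior is Gamma(α + Σx, β + Σt) = Gamma(13 + 28, 13 + 8) = Gamma(41, 21).
Posterior mean = α'/β' = 41/21.

41/21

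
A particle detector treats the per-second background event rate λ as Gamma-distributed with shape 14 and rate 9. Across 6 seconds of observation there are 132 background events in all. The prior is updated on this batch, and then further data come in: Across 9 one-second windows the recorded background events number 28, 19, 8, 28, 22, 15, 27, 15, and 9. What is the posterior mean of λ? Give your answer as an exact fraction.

Total count 132 over total exposure 6 seconds.
After the first batch: Gamma(14 + 132, 9 + 6) = Gamma(146, 15).
Total count: 28 + 19 + 8 + 28 + 22 + 15 + 27 + 15 + 9 = 171.
Total exposure: 9 seconds.
After the second batch: Gamma(146 + 171, 15 + 9) = Gamma(317, 24).
Posterior mean = α'/β' = 317/24.

317/24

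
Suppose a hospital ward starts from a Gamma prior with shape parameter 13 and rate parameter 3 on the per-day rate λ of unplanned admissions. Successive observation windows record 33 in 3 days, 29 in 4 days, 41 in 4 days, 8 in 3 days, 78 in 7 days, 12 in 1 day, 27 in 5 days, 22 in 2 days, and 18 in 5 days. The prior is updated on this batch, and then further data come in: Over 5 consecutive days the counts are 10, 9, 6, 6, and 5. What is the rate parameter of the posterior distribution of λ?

42

Total count: 33 + 29 + 41 + 8 + 78 + 12 + 27 + 22 + 18 = 268.
Total exposure: 3 + 4 + 4 + 3 + 7 + 1 + 5 + 2 + 5 = 34 days.
After the first batch: Gamma(13 + 268, 3 + 34) = Gamma(281, 37).
Total count: 10 + 9 + 6 + 6 + 5 = 36.
Total exposure: 5 days.
After the second batch: Gamma(281 + 36, 37 + 5) = Gamma(317, 42).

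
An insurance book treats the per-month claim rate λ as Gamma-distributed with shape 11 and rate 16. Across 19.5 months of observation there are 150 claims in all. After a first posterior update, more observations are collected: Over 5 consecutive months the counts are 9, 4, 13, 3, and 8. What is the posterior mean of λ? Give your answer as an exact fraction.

Total count 150 over total exposure 19.5 months.
After the first batch: Gamma(11 + 150, 16 + 19.5) = Gamma(161, 71/2).
Total count: 9 + 4 + 13 + 3 + 8 = 37.
Total exposure: 5 months.
After the second batch: Gamma(161 + 37, 71/2 + 5) = Gamma(198, 81/2).
Posterior mean = α'/β' = 198/(81/2) = 44/9.

44/9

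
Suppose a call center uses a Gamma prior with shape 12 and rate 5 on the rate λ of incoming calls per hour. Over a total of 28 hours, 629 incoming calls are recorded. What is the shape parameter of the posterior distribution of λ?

641

Total count 629 over total exposure 28 hours.
Posterior: α' = 12 + 629 = 641, β' = 5 + 28 = 33.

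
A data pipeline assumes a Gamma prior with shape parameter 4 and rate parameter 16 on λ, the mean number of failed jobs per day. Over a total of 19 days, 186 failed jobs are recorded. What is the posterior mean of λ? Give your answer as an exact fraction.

38/7

Total count 186 over total exposure 19 days.
The Gamma prior is conjugate for the Poisson rate, so λ | data ~ Gamma(4+186, 16+19) = Gamma(190, 35).
Posterior mean = α'/β' = 190/35 = 38/7.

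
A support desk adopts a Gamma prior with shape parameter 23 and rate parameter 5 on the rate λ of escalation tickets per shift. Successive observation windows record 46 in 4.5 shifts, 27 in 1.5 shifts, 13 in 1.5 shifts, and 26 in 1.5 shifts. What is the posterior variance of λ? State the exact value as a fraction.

135/196

Total count: 46 + 27 + 13 + 26 = 112.
Total exposure: 4.5 + 1.5 + 1.5 + 1.5 = 9 shifts.
Conjugate update: add total count to the shape and total exposure to the rate, giving Gamma(135, 14).
Posterior variance = α'/β'² = 135/196.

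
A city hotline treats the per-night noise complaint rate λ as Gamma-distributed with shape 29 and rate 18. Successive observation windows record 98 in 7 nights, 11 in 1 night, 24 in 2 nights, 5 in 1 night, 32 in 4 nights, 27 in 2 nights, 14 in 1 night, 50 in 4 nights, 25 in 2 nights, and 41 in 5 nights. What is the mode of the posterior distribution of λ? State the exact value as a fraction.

355/47

Total count: 98 + 11 + 24 + 5 + 32 + 27 + 14 + 50 + 25 + 41 = 327.
Total exposure: 7 + 1 + 2 + 1 + 4 + 2 + 1 + 4 + 2 + 5 = 29 nights.
Posterior: α' = 29 + 327 = 356, β' = 18 + 29 = 47.
Posterior mode = (α'−1)/β' = 355/47.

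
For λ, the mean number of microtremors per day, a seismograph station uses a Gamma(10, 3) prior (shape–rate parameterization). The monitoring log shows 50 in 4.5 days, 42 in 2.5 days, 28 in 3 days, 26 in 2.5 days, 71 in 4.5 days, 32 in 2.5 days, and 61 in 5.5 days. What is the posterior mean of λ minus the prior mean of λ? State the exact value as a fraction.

Total count: 50 + 42 + 28 + 26 + 71 + 32 + 61 = 310.
Total exposure: 4.5 + 2.5 + 3 + 2.5 + 4.5 + 2.5 + 5.5 = 25 days.
By Gamma–Poisson conjugacy, the posterior is Gamma(α + Σx, β + Σt) = Gamma(10 + 310, 3 + 25) = Gamma(320, 28).
Posterior mean = 320/28 = 80/7; prior mean = 10/3 = 10/3. Difference = 80/7 − 10/3 = 170/21.

170/21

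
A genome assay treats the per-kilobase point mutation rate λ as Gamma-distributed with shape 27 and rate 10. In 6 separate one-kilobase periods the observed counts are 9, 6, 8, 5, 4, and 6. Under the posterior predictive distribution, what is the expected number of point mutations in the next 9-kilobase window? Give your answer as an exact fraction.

585/16

Total count: 9 + 6 + 8 + 5 + 4 + 6 = 38.
Total exposure: 6 kilobases.
Gamma(α, β) with Poisson data over total exposure Σt gives posterior Gamma(α+Σx, β+Σt) = Gamma(65, 16).
Predictive mean over a 9-kilobase window = T·E[λ|data] = 9·65/16 = 585/16.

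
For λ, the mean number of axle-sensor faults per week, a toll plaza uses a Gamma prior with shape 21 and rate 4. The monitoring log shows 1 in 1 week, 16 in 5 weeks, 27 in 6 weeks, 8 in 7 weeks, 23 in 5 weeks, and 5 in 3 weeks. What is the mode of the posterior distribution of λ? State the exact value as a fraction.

Total count: 1 + 16 + 27 + 8 + 23 + 5 = 80.
Total exposure: 1 + 5 + 6 + 7 + 5 + 3 = 27 weeks.
By Gamma–Poisson conjugacy, the posterior is Gamma(α + Σx, β + Σt) = Gamma(21 + 80, 4 + 27) = Gamma(101, 31).
Posterior mode = (α'−1)/β' = 100/31.

100/31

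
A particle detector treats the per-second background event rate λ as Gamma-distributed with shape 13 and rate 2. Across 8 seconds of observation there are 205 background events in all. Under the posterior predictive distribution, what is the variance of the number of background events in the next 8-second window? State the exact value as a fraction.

7848/25

Total count 205 over total exposure 8 seconds.
Posterior: α' = 13 + 205 = 218, β' = 2 + 8 = 10.
The posterior predictive for a window of length T is Negative Binomial with variance T·α'·(β'+T)/β'² = 8·218·18/100 = 7848/25.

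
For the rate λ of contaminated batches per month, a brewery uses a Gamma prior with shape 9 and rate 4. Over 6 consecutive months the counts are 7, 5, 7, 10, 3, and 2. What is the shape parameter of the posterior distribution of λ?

43

Total count: 7 + 5 + 7 + 10 + 3 + 2 = 34.
Total exposure: 6 months.
Conjugate update: add total count to the shape and total exposure to the rate, giving Gamma(43, 10).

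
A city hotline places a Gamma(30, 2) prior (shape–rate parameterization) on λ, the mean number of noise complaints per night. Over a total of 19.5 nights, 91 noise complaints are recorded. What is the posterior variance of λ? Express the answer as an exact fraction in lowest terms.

Total count 91 over total exposure 19.5 nights.
Conjugate update: add total count to the shape and total exposure to the rate, giving Gamma(121, 43/2).
Posterior variance = α'/β'² = 121/(1849/4) = 484/1849.

484/1849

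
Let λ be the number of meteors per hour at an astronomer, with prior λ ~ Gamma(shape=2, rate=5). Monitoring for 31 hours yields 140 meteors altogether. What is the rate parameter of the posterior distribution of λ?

36

Total count 140 over total exposure 31 hours.
The Gamma prior is conjugate for the Poisson rate, so λ | data ~ Gamma(2+140, 5+31) = Gamma(142, 36).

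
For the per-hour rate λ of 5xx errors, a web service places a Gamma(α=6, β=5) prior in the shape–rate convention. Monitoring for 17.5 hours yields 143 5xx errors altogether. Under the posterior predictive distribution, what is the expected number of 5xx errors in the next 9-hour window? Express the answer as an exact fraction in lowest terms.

298/5

Total count 143 over total exposure 17.5 hours.
The Gamma prior is conjugate for the Poisson rate, so λ | data ~ Gamma(6+143, 5+17.5) = Gamma(149, 45/2).
Predictive mean over a 9-hour window = T·E[λ|data] = 9·149/(45/2) = 298/5.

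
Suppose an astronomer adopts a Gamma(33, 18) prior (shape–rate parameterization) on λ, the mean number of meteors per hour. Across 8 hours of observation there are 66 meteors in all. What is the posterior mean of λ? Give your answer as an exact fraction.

Total count 66 over total exposure 8 hours.
Gamma(α, β) with Poisson data over total exposure Σt gives posterior Gamma(α+Σx, β+Σt) = Gamma(99, 26).
Posterior mean = α'/β' = 99/26.

99/26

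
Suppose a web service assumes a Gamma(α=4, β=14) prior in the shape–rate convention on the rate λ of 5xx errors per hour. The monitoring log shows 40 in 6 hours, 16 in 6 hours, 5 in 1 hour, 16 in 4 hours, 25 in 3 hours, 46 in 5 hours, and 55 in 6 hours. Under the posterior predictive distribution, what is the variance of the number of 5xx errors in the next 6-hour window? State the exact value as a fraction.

Total count: 40 + 16 + 5 + 16 + 25 + 46 + 55 = 203.
Total exposure: 6 + 6 + 1 + 4 + 3 + 5 + 6 = 31 hours.
Conjugate update: add total count to the shape and total exposure to the rate, giving Gamma(207, 45).
The posterior predictive for a window of length T is Negative Binomial with variance T·α'·(β'+T)/β'² = 6·207·51/2025 = 782/25.

782/25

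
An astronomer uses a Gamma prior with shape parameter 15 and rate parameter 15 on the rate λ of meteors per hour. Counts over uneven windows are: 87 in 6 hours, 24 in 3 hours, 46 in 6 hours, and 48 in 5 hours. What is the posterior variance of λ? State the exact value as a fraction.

44/245

Total count: 87 + 24 + 46 + 48 = 205.
Total exposure: 6 + 3 + 6 + 5 = 20 hours.
Conjugate update: add total count to the shape and total exposure to the rate, giving Gamma(220, 35).
Posterior variance = α'/β'² = 220/1225 = 44/245.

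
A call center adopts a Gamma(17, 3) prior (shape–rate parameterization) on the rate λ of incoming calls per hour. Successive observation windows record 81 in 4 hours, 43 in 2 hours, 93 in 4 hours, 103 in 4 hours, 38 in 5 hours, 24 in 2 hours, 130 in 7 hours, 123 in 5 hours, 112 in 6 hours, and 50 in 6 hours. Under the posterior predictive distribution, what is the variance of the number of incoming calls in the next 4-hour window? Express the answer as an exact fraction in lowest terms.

Total count: 81 + 43 + 93 + 103 + 38 + 24 + 130 + 123 + 112 + 50 = 797.
Total exposure: 4 + 2 + 4 + 4 + 5 + 2 + 7 + 5 + 6 + 6 = 45 hours.
Posterior: α' = 17 + 797 = 814, β' = 3 + 45 = 48.
The posterior predictive for a window of length T is Negative Binomial with variance T·α'·(β'+T)/β'² = 4·814·52/2304 = 5291/72.

5291/72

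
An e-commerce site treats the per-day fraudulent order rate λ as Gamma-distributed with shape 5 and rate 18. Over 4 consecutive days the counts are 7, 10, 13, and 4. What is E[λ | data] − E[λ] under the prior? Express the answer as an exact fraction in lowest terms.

Total count: 7 + 10 + 13 + 4 = 34.
Total exposure: 4 days.
Conjugate update: add total count to the shape and total exposure to the rate, giving Gamma(39, 22).
Posterior mean = 39/22 = 39/22; prior mean = 5/18 = 5/18. Difference = 39/22 − 5/18 = 148/99.

148/99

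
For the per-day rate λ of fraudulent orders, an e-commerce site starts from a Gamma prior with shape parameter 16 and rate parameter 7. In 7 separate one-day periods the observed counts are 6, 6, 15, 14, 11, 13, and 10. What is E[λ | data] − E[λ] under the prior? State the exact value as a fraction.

Total count: 6 + 6 + 15 + 14 + 11 + 13 + 10 = 75.
Total exposure: 7 days.
Conjugate update: add total count to the shape and total exposure to the rate, giving Gamma(91, 14).
Posterior mean = 91/14 = 13/2; prior mean = 16/7 = 16/7. Difference = 13/2 − 16/7 = 59/14.

59/14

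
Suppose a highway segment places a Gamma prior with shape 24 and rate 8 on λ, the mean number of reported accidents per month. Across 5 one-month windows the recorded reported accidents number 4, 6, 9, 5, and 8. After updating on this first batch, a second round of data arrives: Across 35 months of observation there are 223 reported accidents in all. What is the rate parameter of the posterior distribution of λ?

48

Total count: 4 + 6 + 9 + 5 + 8 = 32.
Total exposure: 5 months.
After the first batch: Gamma(24 + 32, 8 + 5) = Gamma(56, 13).
Total count 223 over total exposure 35 months.
After the second batch: Gamma(56 + 223, 13 + 35) = Gamma(279, 48).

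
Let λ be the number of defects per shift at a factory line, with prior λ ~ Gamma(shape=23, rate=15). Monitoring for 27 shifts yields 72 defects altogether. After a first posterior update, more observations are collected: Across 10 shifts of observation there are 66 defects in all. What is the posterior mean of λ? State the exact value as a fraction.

Total count 72 over total exposure 27 shifts.
After the first batch: Gamma(23 + 72, 15 + 27) = Gamma(95, 42).
Total count 66 over total exposure 10 shifts.
After the second batch: Gamma(95 + 66, 42 + 10) = Gamma(161, 52).
Posterior mean = α'/β' = 161/52.

161/52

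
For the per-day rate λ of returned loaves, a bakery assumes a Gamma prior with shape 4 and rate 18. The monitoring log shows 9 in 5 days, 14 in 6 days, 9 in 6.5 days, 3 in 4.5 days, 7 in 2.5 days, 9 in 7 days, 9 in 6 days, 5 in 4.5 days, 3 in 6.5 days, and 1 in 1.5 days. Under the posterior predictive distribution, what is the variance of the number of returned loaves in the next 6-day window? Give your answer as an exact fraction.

Total count: 9 + 14 + 9 + 3 + 7 + 9 + 9 + 5 + 3 + 1 = 69.
Total exposure: 5 + 6 + 6.5 + 4.5 + 2.5 + 7 + 6 + 4.5 + 6.5 + 1.5 = 50 days.
Conjugate update: add total count to the shape and total exposure to the rate, giving Gamma(73, 68).
The posterior predictive for a window of length T is Negative Binomial with variance T·α'·(β'+T)/β'² = 6·73·74/4624 = 8103/1156.

8103/1156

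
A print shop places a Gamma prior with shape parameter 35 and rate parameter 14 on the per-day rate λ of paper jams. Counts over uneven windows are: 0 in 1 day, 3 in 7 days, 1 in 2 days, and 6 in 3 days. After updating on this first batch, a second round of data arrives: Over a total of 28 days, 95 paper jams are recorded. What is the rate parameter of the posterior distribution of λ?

55

Total count: 0 + 3 + 1 + 6 = 10.
Total exposure: 1 + 7 + 2 + 3 = 13 days.
After the first batch: Gamma(35 + 10, 14 + 13) = Gamma(45, 27).
Total count 95 over total exposure 28 days.
After the second batch: Gamma(45 + 95, 27 + 28) = Gamma(140, 55).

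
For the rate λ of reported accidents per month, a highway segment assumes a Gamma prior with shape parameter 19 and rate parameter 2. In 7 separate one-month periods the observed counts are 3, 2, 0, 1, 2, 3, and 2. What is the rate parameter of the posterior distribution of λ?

Total count: 3 + 2 + 0 + 1 + 2 + 3 + 2 = 13.
Total exposure: 7 months.
By Gamma–Poisson conjugacy, the posterior is Gamma(α + Σx, β + Σt) = Gamma(19 + 13, 2 + 7) = Gamma(32, 9).

9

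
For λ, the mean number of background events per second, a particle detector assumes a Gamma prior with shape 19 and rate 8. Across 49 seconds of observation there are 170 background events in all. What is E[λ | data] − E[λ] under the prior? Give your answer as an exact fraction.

Total count 170 over total exposure 49 seconds.
Gamma(α, β) with Poisson data over total exposure Σt gives posterior Gamma(α+Σx, β+Σt) = Gamma(189, 57).
Posterior mean = 189/57 = 63/19; prior mean = 19/8 = 19/8. Difference = 63/19 − 19/8 = 143/152.

143/152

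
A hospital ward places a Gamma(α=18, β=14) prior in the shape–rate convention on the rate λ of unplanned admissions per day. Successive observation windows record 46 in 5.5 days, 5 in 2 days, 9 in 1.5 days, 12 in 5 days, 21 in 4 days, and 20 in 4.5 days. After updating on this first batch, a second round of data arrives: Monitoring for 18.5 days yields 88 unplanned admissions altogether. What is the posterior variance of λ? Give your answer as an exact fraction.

Total count: 46 + 5 + 9 + 12 + 21 + 20 = 113.
Total exposure: 5.5 + 2 + 1.5 + 5 + 4 + 4.5 = 22.5 days.
After the first batch: Gamma(18 + 113, 14 + 22.5) = Gamma(131, 73/2).
Total count 88 over total exposure 18.5 days.
After the second batch: Gamma(131 + 88, 73/2 + 18.5) = Gamma(219, 55).
Posterior variance = α'/β'² = 219/3025.

219/3025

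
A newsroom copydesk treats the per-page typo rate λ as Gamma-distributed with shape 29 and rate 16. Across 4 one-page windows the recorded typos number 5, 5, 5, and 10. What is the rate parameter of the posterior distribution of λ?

Total count: 5 + 5 + 5 + 10 = 25.
Total exposure: 4 pages.
By Gamma–Poisson conjugacy, the posterior is Gamma(α + Σx, β + Σt) = Gamma(29 + 25, 16 + 4) = Gamma(54, 20).

20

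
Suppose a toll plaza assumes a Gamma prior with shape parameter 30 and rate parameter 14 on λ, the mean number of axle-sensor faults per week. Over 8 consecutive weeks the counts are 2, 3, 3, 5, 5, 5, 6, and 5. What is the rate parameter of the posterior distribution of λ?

22

Total count: 2 + 3 + 3 + 5 + 5 + 5 + 6 + 5 = 34.
Total exposure: 8 weeks.
Posterior: α' = 30 + 34 = 64, β' = 14 + 8 = 22.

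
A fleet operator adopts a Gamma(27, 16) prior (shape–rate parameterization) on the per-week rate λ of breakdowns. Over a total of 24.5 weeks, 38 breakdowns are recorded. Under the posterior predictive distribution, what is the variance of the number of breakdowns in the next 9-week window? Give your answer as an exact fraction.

Total count 38 over total exposure 24.5 weeks.
The Gamma prior is conjugate for the Poisson rate, so λ | data ~ Gamma(27+38, 16+24.5) = Gamma(65, 81/2).
The posterior predictive for a window of length T is Negative Binomial with variance T·α'·(β'+T)/β'² = 9·65·(99/2)/(6561/4) = 1430/81.

1430/81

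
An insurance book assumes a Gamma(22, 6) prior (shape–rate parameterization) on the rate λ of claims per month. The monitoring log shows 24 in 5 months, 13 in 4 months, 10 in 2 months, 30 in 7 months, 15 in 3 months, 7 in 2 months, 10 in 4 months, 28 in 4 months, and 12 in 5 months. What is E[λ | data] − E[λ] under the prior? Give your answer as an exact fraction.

Total count: 24 + 13 + 10 + 30 + 15 + 7 + 10 + 28 + 12 = 149.
Total exposure: 5 + 4 + 2 + 7 + 3 + 2 + 4 + 4 + 5 = 36 months.
Gamma(α, β) with Poisson data over total exposure Σt gives posterior Gamma(α+Σx, β+Σt) = Gamma(171, 42).
Posterior mean = 171/42 = 57/14; prior mean = 22/6 = 11/3. Difference = 57/14 − 11/3 = 17/42.

17/42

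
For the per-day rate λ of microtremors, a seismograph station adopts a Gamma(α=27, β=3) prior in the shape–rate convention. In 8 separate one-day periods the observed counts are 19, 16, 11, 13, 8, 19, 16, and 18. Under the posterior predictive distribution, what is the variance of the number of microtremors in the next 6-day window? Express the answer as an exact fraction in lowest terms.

Total count: 19 + 16 + 11 + 13 + 8 + 19 + 16 + 18 = 120.
Total exposure: 8 days.
Posterior: α' = 27 + 120 = 147, β' = 3 + 8 = 11.
The posterior predictive for a window of length T is Negative Binomial with variance T·α'·(β'+T)/β'² = 6·147·17/121 = 14994/121.

14994/121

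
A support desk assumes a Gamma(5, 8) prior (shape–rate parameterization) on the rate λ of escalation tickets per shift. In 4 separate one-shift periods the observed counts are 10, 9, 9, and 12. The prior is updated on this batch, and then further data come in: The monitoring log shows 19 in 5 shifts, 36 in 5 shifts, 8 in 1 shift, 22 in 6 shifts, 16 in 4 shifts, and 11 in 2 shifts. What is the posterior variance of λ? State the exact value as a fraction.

Total count: 10 + 9 + 9 + 12 = 40.
Total exposure: 4 shifts.
After the first batch: Gamma(5 + 40, 8 + 4) = Gamma(45, 12).
Total count: 19 + 36 + 8 + 22 + 16 + 11 = 112.
Total exposure: 5 + 5 + 1 + 6 + 4 + 2 = 23 shifts.
After the second batch: Gamma(45 + 112, 12 + 23) = Gamma(157, 35).
Posterior variance = α'/β'² = 157/1225.

157/1225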